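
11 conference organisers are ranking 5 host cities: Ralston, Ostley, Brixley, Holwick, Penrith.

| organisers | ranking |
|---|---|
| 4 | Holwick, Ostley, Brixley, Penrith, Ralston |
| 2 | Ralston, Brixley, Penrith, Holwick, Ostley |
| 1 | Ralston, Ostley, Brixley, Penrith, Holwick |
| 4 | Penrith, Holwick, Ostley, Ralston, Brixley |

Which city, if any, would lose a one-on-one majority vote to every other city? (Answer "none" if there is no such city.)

none

Head-to-head results (11 organisers):
Ralston vs Ostley: Ostley, 8–3.
Ralston vs Brixley: Ralston, 7–4.
Ralston vs Holwick: Ralston is ranked higher on 2+1 = 3 ballots, Holwick on 8. Holwick wins 8–3.
Ralston vs Penrith: Penrith, 8–3.
Ostley–Brixley: Ostley 9–2.
Ostley vs Holwick: Holwick, 10–1.
Ostley vs Penrith: Penrith wins 6–5.
Brixley vs Holwick: Holwick, 8–3.
Brixley vs Penrith: Brixley preferred on 4+2+1 = 7 ballots; Brixley wins 7–4.
Holwick vs Penrith: Holwick preferred on 4 ballots; Penrith wins 7–4.
Each city has at least one pairwise win (Ralston beats Brixley; Ostley beats Ralston; Brixley beats Penrith; Holwick beats Ralston; Penrith beats Ralston) — no Condorcet loser.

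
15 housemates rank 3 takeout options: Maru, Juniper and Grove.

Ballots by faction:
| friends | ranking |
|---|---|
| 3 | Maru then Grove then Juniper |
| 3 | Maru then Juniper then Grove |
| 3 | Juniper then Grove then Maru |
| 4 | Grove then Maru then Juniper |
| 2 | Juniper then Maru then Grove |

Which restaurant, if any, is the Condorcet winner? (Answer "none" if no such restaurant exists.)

Pairwise majorities:
Maru vs Juniper: 10 to 5, Maru.
Maru vs Grove: 8 to 7, Maru.
Juniper vs Grove: 3+3+2 = 8 for Juniper, 7 for Grove — Juniper by 8–7.
Maru defeats every rival head-to-head and is the Condorcet winner.

Maru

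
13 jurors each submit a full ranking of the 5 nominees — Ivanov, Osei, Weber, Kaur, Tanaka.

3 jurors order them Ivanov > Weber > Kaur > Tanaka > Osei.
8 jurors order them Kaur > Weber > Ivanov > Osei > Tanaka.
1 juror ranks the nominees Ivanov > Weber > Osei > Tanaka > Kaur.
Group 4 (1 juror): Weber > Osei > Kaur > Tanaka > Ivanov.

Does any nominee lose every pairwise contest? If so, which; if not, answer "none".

Pairwise majorities:
Ivanov vs Osei: Ivanov, 12–1.
Ivanov–Weber: Weber 9–4.
Ivanov vs Kaur: Ivanov is ranked higher on 3+1 = 4 ballots, Kaur on 9. Kaur wins 9–4.
Ivanov vs Tanaka: Ivanov preferred on 3+8+1 = 12 ballots; Ivanov wins 12–1.
Osei vs Weber: Weber, 13–0.
Osei vs Kaur: 2 to 11, Kaur.
Osei vs Tanaka: Osei is ranked higher on 8+1+1 = 10 ballots, Tanaka on 3. Osei wins 10–3.
Weber vs Kaur: Kaur wins 8–5.
Weber–Tanaka: Weber 13–0.
Kaur vs Tanaka: Kaur, 12–1.
Tanaka loses to every other nominee — it is the Condorcet loser.

Tanaka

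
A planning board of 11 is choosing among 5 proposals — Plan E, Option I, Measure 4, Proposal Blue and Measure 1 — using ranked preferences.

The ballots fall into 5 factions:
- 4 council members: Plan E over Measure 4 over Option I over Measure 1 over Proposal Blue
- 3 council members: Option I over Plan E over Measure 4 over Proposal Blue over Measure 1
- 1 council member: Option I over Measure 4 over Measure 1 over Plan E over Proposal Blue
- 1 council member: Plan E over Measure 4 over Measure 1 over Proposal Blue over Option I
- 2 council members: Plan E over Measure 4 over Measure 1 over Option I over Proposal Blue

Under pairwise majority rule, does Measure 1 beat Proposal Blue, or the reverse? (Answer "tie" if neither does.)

Measure 1

Ballots ranking Measure 1 above Proposal Blue: 4 + 1 + 1 + 2 = 8.
Ballots ranking Proposal Blue above Measure 1: 11 − 8 = 3.
Measure 1 wins the head-to-head 8–3.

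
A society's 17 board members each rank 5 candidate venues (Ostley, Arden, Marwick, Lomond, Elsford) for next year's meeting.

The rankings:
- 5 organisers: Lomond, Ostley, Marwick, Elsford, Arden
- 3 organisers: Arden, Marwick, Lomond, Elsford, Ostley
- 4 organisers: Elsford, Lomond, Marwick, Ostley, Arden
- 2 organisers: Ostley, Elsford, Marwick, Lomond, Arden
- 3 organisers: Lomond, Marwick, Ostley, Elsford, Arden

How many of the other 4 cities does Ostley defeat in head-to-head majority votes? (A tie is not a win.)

Ostley against each rival (17 organisers):
Ostley–Arden: Ostley 14–3.
Ostley vs Marwick: 7 to 10, Marwick.
Ostley vs Lomond: Lomond, 15–2.
Ostley–Elsford: Ostley 10–7.
Ostley beats Arden, Elsford; loses to Marwick, Lomond — 2 pairwise wins.

2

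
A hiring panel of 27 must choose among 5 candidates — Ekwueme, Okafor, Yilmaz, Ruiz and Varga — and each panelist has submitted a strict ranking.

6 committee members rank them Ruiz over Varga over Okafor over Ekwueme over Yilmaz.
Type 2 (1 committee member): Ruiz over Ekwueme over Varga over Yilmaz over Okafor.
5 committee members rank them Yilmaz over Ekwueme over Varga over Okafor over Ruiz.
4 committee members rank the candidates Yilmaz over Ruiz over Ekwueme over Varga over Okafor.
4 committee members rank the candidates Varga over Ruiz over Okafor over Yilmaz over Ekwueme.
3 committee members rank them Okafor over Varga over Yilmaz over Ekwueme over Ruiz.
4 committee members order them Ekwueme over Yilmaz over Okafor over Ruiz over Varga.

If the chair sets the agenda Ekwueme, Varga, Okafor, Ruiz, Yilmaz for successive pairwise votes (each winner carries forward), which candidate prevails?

Yilmaz

Round 1: Ekwueme vs Varga — 14–13, Ekwueme advances.
Round 2: Ekwueme vs Okafor — 14–13, Ekwueme advances.
Round 3: Ekwueme vs Ruiz — 12–15, Ruiz advances.
Round 4: Ruiz vs Yilmaz — 11–16, Yilmaz advances.
The agenda winner is Yilmaz.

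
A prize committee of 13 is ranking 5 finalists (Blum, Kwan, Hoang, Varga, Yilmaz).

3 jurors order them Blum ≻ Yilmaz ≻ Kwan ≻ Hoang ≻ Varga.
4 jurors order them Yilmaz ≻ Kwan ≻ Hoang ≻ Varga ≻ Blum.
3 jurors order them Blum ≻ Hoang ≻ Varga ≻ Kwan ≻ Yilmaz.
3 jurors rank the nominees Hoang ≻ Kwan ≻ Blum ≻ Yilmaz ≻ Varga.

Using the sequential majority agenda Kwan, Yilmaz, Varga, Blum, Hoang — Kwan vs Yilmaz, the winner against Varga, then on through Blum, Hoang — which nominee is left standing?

Hoang

Round 1: Kwan vs Yilmaz — 6–7, Yilmaz advances.
Round 2: Yilmaz vs Varga — 10–3, Yilmaz advances.
Round 3: Yilmaz vs Blum — 4–9, Blum advances.
Round 4: Blum vs Hoang — 6–7, Hoang advances.
Hoang survives the agenda.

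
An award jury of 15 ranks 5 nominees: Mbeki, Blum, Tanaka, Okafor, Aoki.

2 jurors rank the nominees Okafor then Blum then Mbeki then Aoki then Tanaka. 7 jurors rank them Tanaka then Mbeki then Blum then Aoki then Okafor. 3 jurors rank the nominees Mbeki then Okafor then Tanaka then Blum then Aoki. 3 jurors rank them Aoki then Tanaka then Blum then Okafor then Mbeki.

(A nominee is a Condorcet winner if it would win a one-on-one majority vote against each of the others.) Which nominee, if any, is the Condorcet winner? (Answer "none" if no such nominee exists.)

Tanaka

Head-to-head results (15 jurors):
Mbeki vs Blum: Mbeki wins 10–5.
Mbeki–Tanaka: Tanaka 10–5.
Mbeki–Okafor: Mbeki 10–5.
Mbeki vs Aoki: Mbeki wins 12–3.
Blum–Tanaka: Tanaka 13–2.
Blum vs Okafor: Blum wins 10–5.
Blum vs Aoki: Blum wins 12–3.
Tanaka vs Okafor: Tanaka, 10–5.
Tanaka vs Aoki: Tanaka, 10–5.
Okafor–Aoki: Aoki 10–5.
Tanaka defeats every rival head-to-head and is the Condorcet winner.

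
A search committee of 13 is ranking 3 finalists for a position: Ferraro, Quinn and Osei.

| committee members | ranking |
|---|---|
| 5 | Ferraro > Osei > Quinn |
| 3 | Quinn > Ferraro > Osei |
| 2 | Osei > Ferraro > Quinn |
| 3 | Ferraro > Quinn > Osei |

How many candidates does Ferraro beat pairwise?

Ferraro against each rival (13 committee members):
Ferraro vs Quinn: Ferraro wins 10–3.
Ferraro vs Osei: Ferraro, 11–2.
Ferraro beats Quinn, Osei — 2 pairwise wins.

2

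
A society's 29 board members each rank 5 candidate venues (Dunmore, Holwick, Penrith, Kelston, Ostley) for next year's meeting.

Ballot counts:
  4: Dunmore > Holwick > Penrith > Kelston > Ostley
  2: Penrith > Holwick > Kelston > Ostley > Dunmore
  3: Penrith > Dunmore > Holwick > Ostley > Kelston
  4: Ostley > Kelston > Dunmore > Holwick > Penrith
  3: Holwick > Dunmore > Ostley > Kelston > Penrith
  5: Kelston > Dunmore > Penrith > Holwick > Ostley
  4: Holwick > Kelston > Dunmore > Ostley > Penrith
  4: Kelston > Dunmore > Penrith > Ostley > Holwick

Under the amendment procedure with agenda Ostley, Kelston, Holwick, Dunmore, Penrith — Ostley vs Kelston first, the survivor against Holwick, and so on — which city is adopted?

Round 1: Ostley vs Kelston — 10–19, Kelston advances.
Round 2: Kelston vs Holwick — 13–16, Holwick advances.
Round 3: Holwick vs Dunmore — 9–20, Dunmore advances.
Round 4: Dunmore vs Penrith — 24–5, Dunmore advances.
The agenda winner is Dunmore.

Dunmore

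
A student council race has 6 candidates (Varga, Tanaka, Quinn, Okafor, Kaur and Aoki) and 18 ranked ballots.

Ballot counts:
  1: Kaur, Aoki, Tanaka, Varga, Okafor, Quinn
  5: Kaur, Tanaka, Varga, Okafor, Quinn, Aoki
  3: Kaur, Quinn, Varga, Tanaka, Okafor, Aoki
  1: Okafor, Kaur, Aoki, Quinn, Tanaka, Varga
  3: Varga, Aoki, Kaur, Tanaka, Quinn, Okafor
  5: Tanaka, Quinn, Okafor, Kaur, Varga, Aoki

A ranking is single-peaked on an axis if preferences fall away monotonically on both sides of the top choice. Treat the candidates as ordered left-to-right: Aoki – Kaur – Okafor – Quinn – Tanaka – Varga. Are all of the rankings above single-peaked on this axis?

Axis positions: Aoki=1, Kaur=2, Okafor=3, Quinn=4, Tanaka=5, Varga=6.
Cluster 1: ranking walks positions 2-1-5-6-3-4; Tanaka is ranked above Okafor even though Okafor lies between Tanaka and the peak Kaur on the axis — preferences dip and rise again. Not single-peaked.
Cluster 2: ranking walks positions 2-5-6-3-4-1; Tanaka is ranked above Okafor even though Okafor lies between Tanaka and the peak Kaur on the axis — preferences dip and rise again. Not single-peaked.
Cluster 3: ranking walks positions 2-4-6-5-3-1; Quinn is ranked above Okafor even though Okafor lies between Quinn and the peak Kaur on the axis — preferences dip and rise again. Not single-peaked.
Cluster 4 (peak Okafor at position 3): ranking walks positions 3-2-1-4-5-6, expanding outward from the peak — single-peaked.
Cluster 5: ranking walks positions 6-1-2-5-4-3; Aoki is ranked above Tanaka even though Tanaka lies between Aoki and the peak Varga on the axis — preferences dip and rise again. Not single-peaked.
Cluster 6 (peak Tanaka at position 5): ranking walks positions 5-4-3-2-6-1, expanding outward from the peak — single-peaked.
Cluster 1 violates single-peakedness, so the profile is not single-peaked on this axis.

no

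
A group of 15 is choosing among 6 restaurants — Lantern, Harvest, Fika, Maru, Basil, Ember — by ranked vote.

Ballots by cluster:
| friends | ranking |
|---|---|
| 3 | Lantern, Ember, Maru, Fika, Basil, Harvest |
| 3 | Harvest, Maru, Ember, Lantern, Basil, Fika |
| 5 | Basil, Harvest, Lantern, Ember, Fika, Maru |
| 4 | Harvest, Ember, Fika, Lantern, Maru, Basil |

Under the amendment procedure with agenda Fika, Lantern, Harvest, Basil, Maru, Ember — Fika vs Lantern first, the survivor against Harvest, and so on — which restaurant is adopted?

Ember

Round 1: Fika vs Lantern — 4–11, Lantern advances.
Round 2: Lantern vs Harvest — 3–12, Harvest advances.
Round 3: Harvest vs Basil — 7–8, Basil advances.
Round 4: Basil vs Maru — 5–10, Maru advances.
Round 5: Maru vs Ember — 3–12, Ember advances.
The agenda winner is Ember.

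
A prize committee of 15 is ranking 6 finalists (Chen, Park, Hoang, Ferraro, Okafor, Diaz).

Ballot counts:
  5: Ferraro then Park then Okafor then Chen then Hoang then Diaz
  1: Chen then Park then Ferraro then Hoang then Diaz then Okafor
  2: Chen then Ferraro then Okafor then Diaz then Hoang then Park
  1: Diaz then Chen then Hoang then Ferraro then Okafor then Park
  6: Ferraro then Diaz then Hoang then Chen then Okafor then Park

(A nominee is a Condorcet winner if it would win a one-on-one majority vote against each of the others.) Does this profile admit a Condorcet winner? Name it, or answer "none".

Check each pair by majority over 15 ballots:
Chen vs Park: 10 to 5, Chen.
Chen vs Hoang: 5+1+2+1 = 9 for Chen, 6 for Hoang — Chen by 9–6.
Chen vs Ferraro: Ferraro, 11–4.
Chen–Okafor: Chen 10–5.
Chen vs Diaz: 5+1+2 = 8 for Chen, 7 for Diaz — Chen by 8–7.
Park vs Hoang: Park preferred on 5+1 = 6 ballots; Hoang wins 9–6.
Park vs Ferraro: Ferraro wins 14–1.
Park vs Okafor: Park preferred on 5+1 = 6 ballots; Okafor wins 9–6.
Park vs Diaz: Diaz, 9–6.
Hoang–Ferraro: Ferraro 14–1.
Hoang vs Okafor: Hoang wins 8–7.
Hoang vs Diaz: Diaz wins 9–6.
Ferraro vs Okafor: Ferraro, 15–0.
Ferraro vs Diaz: 5+1+2+6 = 14 for Ferraro, 1 for Diaz — Ferraro by 14–1.
Okafor vs Diaz: Diaz, 8–7.
Ferraro defeats every rival head-to-head and is the Condorcet winner.

Ferraro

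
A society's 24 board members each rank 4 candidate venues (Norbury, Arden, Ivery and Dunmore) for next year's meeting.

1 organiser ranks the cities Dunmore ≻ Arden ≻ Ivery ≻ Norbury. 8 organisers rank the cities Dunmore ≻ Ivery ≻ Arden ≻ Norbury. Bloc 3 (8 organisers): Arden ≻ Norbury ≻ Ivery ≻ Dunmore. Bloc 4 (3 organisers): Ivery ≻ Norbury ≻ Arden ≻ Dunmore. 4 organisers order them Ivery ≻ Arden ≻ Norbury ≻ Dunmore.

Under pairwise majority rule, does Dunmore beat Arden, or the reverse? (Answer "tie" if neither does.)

Arden

Ballots ranking Dunmore above Arden: 1 + 8 = 9.
Ballots ranking Arden above Dunmore: 24 − 9 = 15.
Arden wins the head-to-head 15–9.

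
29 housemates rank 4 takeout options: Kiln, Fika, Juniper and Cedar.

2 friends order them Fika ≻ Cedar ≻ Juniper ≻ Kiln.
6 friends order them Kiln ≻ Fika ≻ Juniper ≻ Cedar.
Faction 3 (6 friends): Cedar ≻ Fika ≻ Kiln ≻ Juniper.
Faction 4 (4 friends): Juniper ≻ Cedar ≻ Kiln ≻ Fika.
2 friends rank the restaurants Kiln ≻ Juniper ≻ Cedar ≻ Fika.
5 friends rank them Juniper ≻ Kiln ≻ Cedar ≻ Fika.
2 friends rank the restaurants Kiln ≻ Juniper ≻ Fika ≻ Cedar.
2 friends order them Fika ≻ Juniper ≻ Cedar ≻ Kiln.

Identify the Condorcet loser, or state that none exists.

Pairwise majorities:
Kiln vs Fika: Kiln is ranked higher on 6+4+2+5+2 = 19 ballots, Fika on 10. Kiln wins 19–10.
Kiln vs Juniper: Kiln wins 16–13.
Kiln–Cedar: Kiln 15–14.
Fika vs Juniper: Fika preferred on 2+6+6+2 = 16 ballots; Fika wins 16–13.
Fika–Cedar: Cedar 17–12.
Juniper vs Cedar: 21 to 8, Juniper.
Each restaurant has at least one pairwise win (Kiln beats Fika; Fika beats Juniper; Juniper beats Cedar; Cedar beats Fika) — no Condorcet loser.

none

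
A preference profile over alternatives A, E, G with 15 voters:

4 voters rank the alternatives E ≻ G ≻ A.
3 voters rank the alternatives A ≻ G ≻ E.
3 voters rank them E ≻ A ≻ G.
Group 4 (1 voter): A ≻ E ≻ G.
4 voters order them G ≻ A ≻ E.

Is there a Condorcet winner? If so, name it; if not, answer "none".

Pairwise majorities:
A vs E: A wins 8–7.
A vs G: A preferred on 3+3+1 = 7 ballots; G wins 8–7.
E–G: E 8–7.
Each alternative drops at least one matchup (A loses to G; E loses to A; G loses to E); the cycle A → E → G → A rules out a Condorcet winner.

none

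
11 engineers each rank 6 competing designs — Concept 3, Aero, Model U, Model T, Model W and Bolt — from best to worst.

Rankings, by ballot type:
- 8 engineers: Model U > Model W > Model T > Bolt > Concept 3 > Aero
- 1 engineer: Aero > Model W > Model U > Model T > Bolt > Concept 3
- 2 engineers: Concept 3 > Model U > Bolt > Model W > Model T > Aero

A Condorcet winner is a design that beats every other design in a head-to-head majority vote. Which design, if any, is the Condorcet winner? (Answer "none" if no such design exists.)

Model U

Pairwise majorities:
Concept 3 vs Aero: 10 to 1, Concept 3.
Concept 3–Model U: Model U 9–2.
Concept 3 vs Model T: 2 to 9, Model T.
Concept 3–Model W: Model W 9–2.
Concept 3 vs Bolt: Concept 3 preferred on 2 ballots; Bolt wins 9–2.
Aero vs Model U: Model U wins 10–1.
Aero vs Model T: Aero is ranked higher on 1 ballot, Model T on 10. Model T wins 10–1.
Aero vs Model W: Aero is ranked higher on 1 ballot, Model W on 10. Model W wins 10–1.
Aero vs Bolt: Bolt wins 10–1.
Model U vs Model T: 8+1+2 = 11 for Model U, 0 for Model T — Model U by 11–0.
Model U vs Model W: 10 to 1, Model U.
Model U vs Bolt: Model U wins 11–0.
Model T vs Model W: Model W, 11–0.
Model T vs Bolt: Model T is ranked higher on 8+1 = 9 ballots, Bolt on 2. Model T wins 9–2.
Model W vs Bolt: Model W, 9–2.
Model U beats each of Concept 3, Aero, Model T, Model W, Bolt — Model U is the Condorcet winner.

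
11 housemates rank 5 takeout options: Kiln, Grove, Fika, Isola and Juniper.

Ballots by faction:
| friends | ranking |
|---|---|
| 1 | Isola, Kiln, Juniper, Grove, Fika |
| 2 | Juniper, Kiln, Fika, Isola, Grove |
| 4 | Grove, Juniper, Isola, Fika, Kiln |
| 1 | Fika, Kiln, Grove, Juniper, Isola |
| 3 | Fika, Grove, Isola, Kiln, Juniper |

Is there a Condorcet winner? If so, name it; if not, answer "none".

Check each pair by majority over 11 ballots:
Kiln vs Grove: 4 to 7, Grove.
Kiln vs Fika: 3 to 8, Fika.
Kiln vs Isola: 2+1 = 3 for Kiln, 8 for Isola — Isola by 8–3.
Kiln vs Juniper: 1+1+3 = 5 for Kiln, 6 for Juniper — Juniper by 6–5.
Grove vs Fika: Grove preferred on 1+4 = 5 ballots; Fika wins 6–5.
Grove vs Isola: Grove is ranked higher on 4+1+3 = 8 ballots, Isola on 3. Grove wins 8–3.
Grove vs Juniper: 4+1+3 = 8 for Grove, 3 for Juniper — Grove by 8–3.
Fika vs Isola: 2+1+3 = 6 for Fika, 5 for Isola — Fika by 6–5.
Fika vs Juniper: Fika preferred on 1+3 = 4 ballots; Juniper wins 7–4.
Isola vs Juniper: Isola is ranked higher on 1+3 = 4 ballots, Juniper on 7. Juniper wins 7–4.
Each restaurant drops at least one matchup (Kiln loses to Grove; Grove loses to Fika; Fika loses to Juniper; Isola loses to Grove; Juniper loses to Grove); the cycle Grove > Juniper > Fika > Grove rules out a Condorcet winner.

none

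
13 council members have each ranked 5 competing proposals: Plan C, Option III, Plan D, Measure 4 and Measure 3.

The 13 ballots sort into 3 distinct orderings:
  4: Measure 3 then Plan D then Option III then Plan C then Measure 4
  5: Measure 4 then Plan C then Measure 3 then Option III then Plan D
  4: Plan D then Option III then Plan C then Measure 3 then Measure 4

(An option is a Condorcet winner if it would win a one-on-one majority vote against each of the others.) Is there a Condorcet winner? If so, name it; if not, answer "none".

none

Check each pair by majority over 13 ballots:
Plan C vs Option III: 5 for Plan C, 8 for Option III — Option III by 8–5.
Plan C vs Plan D: 5 for Plan C, 8 for Plan D — Plan D by 8–5.
Plan C vs Measure 4: Plan C is ranked higher on 4+4 = 8 ballots, Measure 4 on 5. Plan C wins 8–5.
Plan C vs Measure 3: Plan C is ranked higher on 5+4 = 9 ballots, Measure 3 on 4. Plan C wins 9–4.
Option III vs Plan D: 5 for Option III, 8 for Plan D — Plan D by 8–5.
Option III vs Measure 4: Option III preferred on 4+4 = 8 ballots; Option III wins 8–5.
Option III vs Measure 3: Option III preferred on 4 ballots; Measure 3 wins 9–4.
Plan D vs Measure 4: 8 to 5, Plan D.
Plan D vs Measure 3: 4 for Plan D, 9 for Measure 3 — Measure 3 by 9–4.
Measure 4 vs Measure 3: Measure 4 preferred on 5 ballots; Measure 3 wins 8–5.
Each option drops at least one matchup (Plan C loses to Option III; Option III loses to Plan D; Plan D loses to Measure 3; Measure 4 loses to Plan C; Measure 3 loses to Plan C); the cycle Plan C → Measure 3 → Option III → Plan C rules out a Condorcet winner.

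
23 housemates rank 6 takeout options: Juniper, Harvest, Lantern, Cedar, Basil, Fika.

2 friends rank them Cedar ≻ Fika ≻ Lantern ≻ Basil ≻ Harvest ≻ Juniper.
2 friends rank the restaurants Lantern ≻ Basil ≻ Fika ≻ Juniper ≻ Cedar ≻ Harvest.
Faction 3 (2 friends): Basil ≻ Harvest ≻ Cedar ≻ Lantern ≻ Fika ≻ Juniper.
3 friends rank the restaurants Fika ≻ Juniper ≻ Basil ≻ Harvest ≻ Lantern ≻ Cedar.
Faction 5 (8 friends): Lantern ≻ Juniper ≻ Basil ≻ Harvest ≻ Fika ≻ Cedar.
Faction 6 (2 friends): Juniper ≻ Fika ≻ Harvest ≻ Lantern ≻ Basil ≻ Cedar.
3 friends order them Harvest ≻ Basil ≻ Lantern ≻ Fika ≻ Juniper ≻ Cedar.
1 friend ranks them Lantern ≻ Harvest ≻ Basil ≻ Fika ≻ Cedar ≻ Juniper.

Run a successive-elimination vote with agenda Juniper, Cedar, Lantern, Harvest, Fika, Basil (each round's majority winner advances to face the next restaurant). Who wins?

Lantern

Round 1: Juniper vs Cedar — 18–5, Juniper advances.
Round 2: Juniper vs Lantern — 5–18, Lantern advances.
Round 3: Lantern vs Harvest — 13–10, Lantern advances.
Round 4: Lantern vs Fika — 16–7, Lantern advances.
Round 5: Lantern vs Basil — 15–8, Lantern advances.
Lantern survives the agenda.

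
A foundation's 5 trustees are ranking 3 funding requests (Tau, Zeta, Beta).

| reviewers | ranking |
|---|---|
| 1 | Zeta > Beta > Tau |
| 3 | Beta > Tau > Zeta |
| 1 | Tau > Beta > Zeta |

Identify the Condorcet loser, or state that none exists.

Pairwise majorities:
Tau vs Zeta: 3+1 = 4 for Tau, 1 for Zeta — Tau by 4–1.
Tau–Beta: Beta 4–1.
Zeta–Beta: Beta 4–1.
Zeta is beaten in every head-to-head and is the Condorcet loser.

Zeta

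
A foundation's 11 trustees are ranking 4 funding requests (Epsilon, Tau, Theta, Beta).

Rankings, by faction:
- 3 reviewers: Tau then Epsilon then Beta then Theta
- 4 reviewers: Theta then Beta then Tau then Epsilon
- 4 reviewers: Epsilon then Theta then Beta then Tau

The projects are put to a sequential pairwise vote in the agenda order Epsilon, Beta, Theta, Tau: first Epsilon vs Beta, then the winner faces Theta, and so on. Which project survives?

Tau

Round 1: Epsilon vs Beta — 7–4, Epsilon advances.
Round 2: Epsilon vs Theta — 7–4, Epsilon advances.
Round 3: Epsilon vs Tau — 4–7, Tau advances.
Tau survives the agenda.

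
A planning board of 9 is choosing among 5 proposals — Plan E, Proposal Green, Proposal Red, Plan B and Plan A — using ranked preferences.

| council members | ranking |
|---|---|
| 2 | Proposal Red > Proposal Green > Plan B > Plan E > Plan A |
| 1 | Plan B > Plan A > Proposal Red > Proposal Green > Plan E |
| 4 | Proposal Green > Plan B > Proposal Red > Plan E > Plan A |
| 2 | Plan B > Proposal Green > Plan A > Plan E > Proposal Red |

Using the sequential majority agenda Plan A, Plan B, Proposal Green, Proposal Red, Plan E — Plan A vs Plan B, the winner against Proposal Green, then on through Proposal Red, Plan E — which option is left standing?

Round 1: Plan A vs Plan B — 0–9, Plan B advances.
Round 2: Plan B vs Proposal Green — 3–6, Proposal Green advances.
Round 3: Proposal Green vs Proposal Red — 6–3, Proposal Green advances.
Round 4: Proposal Green vs Plan E — 9–0, Proposal Green advances.
The agenda winner is Proposal Green.

Proposal Green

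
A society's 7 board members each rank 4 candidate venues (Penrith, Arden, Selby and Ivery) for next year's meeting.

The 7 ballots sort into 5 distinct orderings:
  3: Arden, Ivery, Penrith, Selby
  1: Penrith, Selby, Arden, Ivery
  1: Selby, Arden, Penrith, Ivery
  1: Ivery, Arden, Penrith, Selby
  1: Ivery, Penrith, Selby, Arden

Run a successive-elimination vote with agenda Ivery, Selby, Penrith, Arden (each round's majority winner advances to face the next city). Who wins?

Arden

Round 1: Ivery vs Selby — 5–2, Ivery advances.
Round 2: Ivery vs Penrith — 5–2, Ivery advances.
Round 3: Ivery vs Arden — 2–5, Arden advances.
Arden survives the agenda.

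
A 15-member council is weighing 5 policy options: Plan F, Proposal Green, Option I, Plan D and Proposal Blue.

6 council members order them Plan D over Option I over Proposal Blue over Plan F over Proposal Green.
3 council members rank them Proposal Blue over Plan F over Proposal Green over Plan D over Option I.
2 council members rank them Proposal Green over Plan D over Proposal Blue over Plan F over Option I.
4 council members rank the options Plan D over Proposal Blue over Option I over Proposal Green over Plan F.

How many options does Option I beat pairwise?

2

Option I against each rival (15 council members):
Option I vs Plan F: 6+4 = 10 for Option I, 5 for Plan F — Option I by 10–5.
Option I–Proposal Green: Option I 10–5.
Option I vs Plan D: 0 to 15, Plan D.
Option I vs Proposal Blue: Proposal Blue, 9–6.
Option I beats Plan F, Proposal Green; loses to Plan D, Proposal Blue — 2 pairwise wins.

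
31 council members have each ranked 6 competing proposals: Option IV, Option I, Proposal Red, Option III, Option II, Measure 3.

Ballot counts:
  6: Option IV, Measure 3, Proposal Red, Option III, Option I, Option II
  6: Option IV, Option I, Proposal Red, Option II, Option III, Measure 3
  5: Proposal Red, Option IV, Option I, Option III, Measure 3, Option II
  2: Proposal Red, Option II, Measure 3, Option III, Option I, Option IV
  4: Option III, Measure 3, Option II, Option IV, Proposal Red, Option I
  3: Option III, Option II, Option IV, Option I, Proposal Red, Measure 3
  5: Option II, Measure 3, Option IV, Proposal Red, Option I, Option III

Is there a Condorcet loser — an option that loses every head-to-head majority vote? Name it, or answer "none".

none

Head-to-head results (31 council members):
Option IV vs Option I: Option IV, 29–2.
Option IV–Proposal Red: Option IV 24–7.
Option IV vs Option III: Option IV preferred on 6+6+5+5 = 22 ballots; Option IV wins 22–9.
Option IV–Option II: Option IV 17–14.
Option IV vs Measure 3: 6+6+5+3 = 20 for Option IV, 11 for Measure 3 — Option IV by 20–11.
Option I vs Proposal Red: Proposal Red, 22–9.
Option I vs Option III: Option I wins 16–15.
Option I vs Option II: Option I, 17–14.
Option I vs Measure 3: Option I is ranked higher on 6+5+3 = 14 ballots, Measure 3 on 17. Measure 3 wins 17–14.
Proposal Red vs Option III: Proposal Red, 24–7.
Proposal Red vs Option II: Proposal Red, 19–12.
Proposal Red vs Measure 3: Proposal Red wins 16–15.
Option III vs Option II: Option III preferred on 6+5+4+3 = 18 ballots; Option III wins 18–13.
Option III vs Measure 3: 6+5+4+3 = 18 for Option III, 13 for Measure 3 — Option III by 18–13.
Option II vs Measure 3: 6+2+3+5 = 16 for Option II, 15 for Measure 3 — Option II by 16–15.
Every option wins at least one matchup (Option IV beats Option I; Option I beats Option III; Proposal Red beats Option I; Option III beats Option II; Option II beats Measure 3; Measure 3 beats Option I), so there is no Condorcet loser.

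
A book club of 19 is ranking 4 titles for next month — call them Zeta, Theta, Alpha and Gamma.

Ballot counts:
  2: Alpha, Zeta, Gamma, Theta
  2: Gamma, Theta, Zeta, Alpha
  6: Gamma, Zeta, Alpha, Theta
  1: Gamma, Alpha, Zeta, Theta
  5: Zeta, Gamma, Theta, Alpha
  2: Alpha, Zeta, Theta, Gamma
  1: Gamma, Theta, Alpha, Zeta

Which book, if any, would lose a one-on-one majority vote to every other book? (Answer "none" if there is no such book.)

Theta

Head-to-head results (19 members):
Zeta vs Theta: Zeta preferred on 2+6+1+5+2 = 16 ballots; Zeta wins 16–3.
Zeta vs Alpha: Zeta wins 13–6.
Zeta vs Gamma: 9 to 10, Gamma.
Theta–Alpha: Alpha 11–8.
Theta vs Gamma: 2 to 17, Gamma.
Alpha vs Gamma: Alpha is ranked higher on 2+2 = 4 ballots, Gamma on 15. Gamma wins 15–4.
Only Theta has no wins; Theta is the Condorcet loser.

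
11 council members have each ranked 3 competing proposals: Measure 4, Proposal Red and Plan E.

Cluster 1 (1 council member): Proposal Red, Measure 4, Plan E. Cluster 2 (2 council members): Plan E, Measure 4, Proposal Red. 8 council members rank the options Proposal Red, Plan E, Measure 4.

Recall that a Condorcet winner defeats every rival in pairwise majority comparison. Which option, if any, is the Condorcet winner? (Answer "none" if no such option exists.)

Check each pair by majority over 11 ballots:
Measure 4 vs Proposal Red: Proposal Red, 9–2.
Measure 4 vs Plan E: Plan E, 10–1.
Proposal Red vs Plan E: Proposal Red wins 9–2.
Proposal Red defeats every rival head-to-head and is the Condorcet winner.

Proposal Red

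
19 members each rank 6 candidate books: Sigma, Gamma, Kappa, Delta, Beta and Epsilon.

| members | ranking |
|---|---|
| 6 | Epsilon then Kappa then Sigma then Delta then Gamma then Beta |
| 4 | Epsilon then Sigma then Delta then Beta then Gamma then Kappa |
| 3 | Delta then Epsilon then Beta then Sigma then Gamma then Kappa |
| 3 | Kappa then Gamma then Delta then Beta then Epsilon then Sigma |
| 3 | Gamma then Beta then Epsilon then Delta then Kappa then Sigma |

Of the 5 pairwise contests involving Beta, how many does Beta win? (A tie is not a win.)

Beta against each rival (19 members):
Beta vs Sigma: Sigma, 10–9.
Beta vs Gamma: Gamma wins 12–7.
Beta–Kappa: Beta 10–9.
Beta vs Delta: 3 to 16, Delta.
Beta vs Epsilon: 6 to 13, Epsilon.
Beta beats Kappa; loses to Sigma, Gamma, Delta, Epsilon — 1 pairwise win.

1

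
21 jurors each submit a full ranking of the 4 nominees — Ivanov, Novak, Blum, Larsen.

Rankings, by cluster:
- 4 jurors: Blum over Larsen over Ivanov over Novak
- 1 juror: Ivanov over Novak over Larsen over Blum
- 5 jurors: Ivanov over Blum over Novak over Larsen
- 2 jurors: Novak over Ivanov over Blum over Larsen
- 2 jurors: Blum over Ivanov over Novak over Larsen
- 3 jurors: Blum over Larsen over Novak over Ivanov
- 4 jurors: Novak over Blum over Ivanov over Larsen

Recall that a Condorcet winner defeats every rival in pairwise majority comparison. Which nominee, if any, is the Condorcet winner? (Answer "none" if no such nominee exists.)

Pairwise majorities:
Ivanov–Novak: Ivanov 12–9.
Ivanov–Blum: Blum 13–8.
Ivanov vs Larsen: 14 to 7, Ivanov.
Novak–Blum: Blum 14–7.
Novak vs Larsen: Novak, 14–7.
Blum vs Larsen: 20 to 1, Blum.
Blum defeats every rival head-to-head and is the Condorcet winner.

Blum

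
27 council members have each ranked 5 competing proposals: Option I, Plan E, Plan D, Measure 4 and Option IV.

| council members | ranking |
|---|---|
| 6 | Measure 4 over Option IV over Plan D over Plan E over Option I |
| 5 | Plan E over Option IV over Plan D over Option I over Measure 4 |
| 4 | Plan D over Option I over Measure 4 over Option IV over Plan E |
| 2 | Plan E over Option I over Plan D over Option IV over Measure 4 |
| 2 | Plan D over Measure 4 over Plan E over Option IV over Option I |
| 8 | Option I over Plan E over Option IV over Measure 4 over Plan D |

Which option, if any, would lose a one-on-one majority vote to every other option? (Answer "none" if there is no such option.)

none

Pairwise majorities:
Option I vs Plan E: 4+8 = 12 for Option I, 15 for Plan E — Plan E by 15–12.
Option I vs Plan D: 10 to 17, Plan D.
Option I vs Measure 4: Option I preferred on 5+4+2+8 = 19 ballots; Option I wins 19–8.
Option I vs Option IV: Option I, 14–13.
Plan E vs Plan D: 5+2+8 = 15 for Plan E, 12 for Plan D — Plan E by 15–12.
Plan E vs Measure 4: Plan E preferred on 5+2+8 = 15 ballots; Plan E wins 15–12.
Plan E vs Option IV: Plan E, 17–10.
Plan D vs Measure 4: Plan D is ranked higher on 5+4+2+2 = 13 ballots, Measure 4 on 14. Measure 4 wins 14–13.
Plan D vs Option IV: Plan D preferred on 4+2+2 = 8 ballots; Option IV wins 19–8.
Measure 4 vs Option IV: Option IV wins 15–12.
Each option has at least one pairwise win (Option I beats Measure 4; Plan E beats Option I; Plan D beats Option I; Measure 4 beats Plan D; Option IV beats Plan D) — no Condorcet loser.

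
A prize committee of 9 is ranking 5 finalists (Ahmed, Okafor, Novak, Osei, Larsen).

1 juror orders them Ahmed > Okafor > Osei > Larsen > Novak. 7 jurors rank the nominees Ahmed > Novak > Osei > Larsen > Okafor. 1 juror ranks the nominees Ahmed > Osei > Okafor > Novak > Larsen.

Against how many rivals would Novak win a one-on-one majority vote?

3

Novak against each rival (9 jurors):
Novak vs Ahmed: Ahmed wins 9–0.
Novak vs Okafor: 7 for Novak, 2 for Okafor — Novak by 7–2.
Novak vs Osei: 7 to 2, Novak.
Novak–Larsen: Novak 8–1.
Novak beats Okafor, Osei, Larsen; loses to Ahmed — 3 pairwise wins.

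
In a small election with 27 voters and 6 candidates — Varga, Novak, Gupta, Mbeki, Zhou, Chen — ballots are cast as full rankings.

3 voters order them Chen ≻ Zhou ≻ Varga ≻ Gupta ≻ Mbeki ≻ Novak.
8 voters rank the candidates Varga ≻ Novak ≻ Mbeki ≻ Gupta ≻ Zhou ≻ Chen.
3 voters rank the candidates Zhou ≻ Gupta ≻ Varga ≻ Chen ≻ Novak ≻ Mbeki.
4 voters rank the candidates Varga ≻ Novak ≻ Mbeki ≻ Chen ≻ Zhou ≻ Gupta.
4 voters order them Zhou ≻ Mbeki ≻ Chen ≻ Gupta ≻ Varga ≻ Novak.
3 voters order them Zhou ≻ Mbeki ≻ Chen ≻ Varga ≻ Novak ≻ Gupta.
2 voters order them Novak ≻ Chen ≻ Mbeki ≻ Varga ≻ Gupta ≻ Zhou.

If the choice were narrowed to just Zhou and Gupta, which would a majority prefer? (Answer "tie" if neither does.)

Ballots ranking Zhou above Gupta: 3 + 3 + 4 + 4 + 3 = 17.
Ballots ranking Gupta above Zhou: 27 − 17 = 10.
Zhou wins the head-to-head 17–10.

Zhou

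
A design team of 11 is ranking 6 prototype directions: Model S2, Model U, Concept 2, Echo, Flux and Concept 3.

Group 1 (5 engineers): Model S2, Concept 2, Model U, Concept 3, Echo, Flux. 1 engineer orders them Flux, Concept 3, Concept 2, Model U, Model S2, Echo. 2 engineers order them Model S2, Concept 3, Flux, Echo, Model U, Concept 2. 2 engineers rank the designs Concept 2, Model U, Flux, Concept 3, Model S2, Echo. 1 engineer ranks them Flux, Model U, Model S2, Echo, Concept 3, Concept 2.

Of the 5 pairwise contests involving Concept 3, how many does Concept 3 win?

Concept 3 against each rival (11 engineers):
Concept 3 vs Model S2: Concept 3 is ranked higher on 1+2 = 3 ballots, Model S2 on 8. Model S2 wins 8–3.
Concept 3 vs Model U: 1+2 = 3 for Concept 3, 8 for Model U — Model U by 8–3.
Concept 3 vs Concept 2: Concept 3 preferred on 1+2+1 = 4 ballots; Concept 2 wins 7–4.
Concept 3–Echo: Concept 3 10–1.
Concept 3 vs Flux: 5+2 = 7 for Concept 3, 4 for Flux — Concept 3 by 7–4.
Concept 3 beats Echo, Flux; loses to Model S2, Model U, Concept 2 — 2 pairwise wins.

2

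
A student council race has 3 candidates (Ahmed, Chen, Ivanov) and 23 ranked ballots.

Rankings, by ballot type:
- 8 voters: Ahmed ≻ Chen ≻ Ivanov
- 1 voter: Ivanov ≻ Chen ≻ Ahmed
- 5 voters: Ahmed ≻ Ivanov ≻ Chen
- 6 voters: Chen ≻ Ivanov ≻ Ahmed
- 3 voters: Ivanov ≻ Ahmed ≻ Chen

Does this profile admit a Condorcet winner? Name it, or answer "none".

Ahmed

Pairwise majorities:
Ahmed vs Chen: Ahmed is ranked higher on 8+5+3 = 16 ballots, Chen on 7. Ahmed wins 16–7.
Ahmed vs Ivanov: Ahmed is ranked higher on 8+5 = 13 ballots, Ivanov on 10. Ahmed wins 13–10.
Chen vs Ivanov: Chen is ranked higher on 8+6 = 14 ballots, Ivanov on 9. Chen wins 14–9.
Ahmed wins every pairwise contest, so Ahmed is the Condorcet winner.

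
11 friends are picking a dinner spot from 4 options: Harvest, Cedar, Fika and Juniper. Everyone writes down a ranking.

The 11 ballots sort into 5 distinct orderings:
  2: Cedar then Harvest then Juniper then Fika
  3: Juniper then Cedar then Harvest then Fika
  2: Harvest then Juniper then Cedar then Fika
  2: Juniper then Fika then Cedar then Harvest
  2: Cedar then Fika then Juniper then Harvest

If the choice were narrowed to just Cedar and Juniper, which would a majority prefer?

Juniper

Ballots ranking Cedar above Juniper: 2 + 2 = 4.
Ballots ranking Juniper above Cedar: 11 − 4 = 7.
Juniper wins the head-to-head 7–4.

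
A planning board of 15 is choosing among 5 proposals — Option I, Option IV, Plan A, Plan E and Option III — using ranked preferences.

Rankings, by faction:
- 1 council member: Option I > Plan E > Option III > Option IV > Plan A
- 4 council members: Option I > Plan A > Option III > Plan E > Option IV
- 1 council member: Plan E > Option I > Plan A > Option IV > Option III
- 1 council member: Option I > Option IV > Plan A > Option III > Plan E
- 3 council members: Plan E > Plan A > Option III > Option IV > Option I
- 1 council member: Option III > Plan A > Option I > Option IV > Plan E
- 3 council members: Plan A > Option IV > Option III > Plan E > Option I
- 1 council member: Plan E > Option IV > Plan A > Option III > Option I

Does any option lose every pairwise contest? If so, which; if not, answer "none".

Head-to-head results (15 council members):
Option I vs Option IV: Option I, 8–7.
Option I vs Plan A: Plan A, 8–7.
Option I vs Plan E: 1+4+1+1 = 7 for Option I, 8 for Plan E — Plan E by 8–7.
Option I vs Option III: Option III, 8–7.
Option IV vs Plan A: 1+1+1 = 3 for Option IV, 12 for Plan A — Plan A by 12–3.
Option IV vs Plan E: Plan E, 10–5.
Option IV vs Option III: 1+1+3+1 = 6 for Option IV, 9 for Option III — Option III by 9–6.
Plan A vs Plan E: Plan A wins 9–6.
Plan A vs Option III: Plan A is ranked higher on 4+1+1+3+3+1 = 13 ballots, Option III on 2. Plan A wins 13–2.
Plan E vs Option III: Plan E preferred on 1+1+3+1 = 6 ballots; Option III wins 9–6.
Option IV is beaten in every head-to-head and is the Condorcet loser.

Option IV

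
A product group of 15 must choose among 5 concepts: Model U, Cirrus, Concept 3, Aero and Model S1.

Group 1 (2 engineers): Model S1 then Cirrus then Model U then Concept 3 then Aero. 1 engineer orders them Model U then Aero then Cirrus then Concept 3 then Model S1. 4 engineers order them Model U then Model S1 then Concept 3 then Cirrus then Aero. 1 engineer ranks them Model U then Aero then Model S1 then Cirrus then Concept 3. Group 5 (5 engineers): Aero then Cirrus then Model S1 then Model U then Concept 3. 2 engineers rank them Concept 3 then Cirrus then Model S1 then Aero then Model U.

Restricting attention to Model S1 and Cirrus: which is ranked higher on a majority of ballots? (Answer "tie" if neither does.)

Cirrus

Ballots ranking Model S1 above Cirrus: 2 + 4 + 1 = 7.
Ballots ranking Cirrus above Model S1: 15 − 7 = 8.
Cirrus wins the head-to-head 8–7.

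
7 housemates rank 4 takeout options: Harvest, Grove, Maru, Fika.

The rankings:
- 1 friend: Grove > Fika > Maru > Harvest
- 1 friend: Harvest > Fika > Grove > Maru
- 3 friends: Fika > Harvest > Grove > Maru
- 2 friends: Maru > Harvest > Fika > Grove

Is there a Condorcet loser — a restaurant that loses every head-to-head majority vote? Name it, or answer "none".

Head-to-head results (7 friends):
Harvest vs Grove: Harvest, 6–1.
Harvest vs Maru: Harvest wins 4–3.
Harvest vs Fika: Harvest is ranked higher on 1+2 = 3 ballots, Fika on 4. Fika wins 4–3.
Grove vs Maru: Grove wins 5–2.
Grove–Fika: Fika 6–1.
Maru vs Fika: Maru preferred on 2 ballots; Fika wins 5–2.
Maru loses to every other restaurant — it is the Condorcet loser.

Maru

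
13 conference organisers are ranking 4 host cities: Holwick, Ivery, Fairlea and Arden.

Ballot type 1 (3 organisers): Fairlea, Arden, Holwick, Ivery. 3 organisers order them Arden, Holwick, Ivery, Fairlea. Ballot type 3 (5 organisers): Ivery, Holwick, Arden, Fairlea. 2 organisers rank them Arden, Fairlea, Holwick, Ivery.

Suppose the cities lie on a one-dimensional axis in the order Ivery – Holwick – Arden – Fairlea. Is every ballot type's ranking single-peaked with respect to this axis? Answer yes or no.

yes

Axis positions: Ivery=1, Holwick=2, Arden=3, Fairlea=4.
Ballot type 1 (peak Fairlea at position 4): ranking walks positions 4-3-2-1, expanding outward from the peak — single-peaked.
Ballot type 2 (peak Arden at position 3): ranking walks positions 3-2-1-4, expanding outward from the peak — single-peaked.
Ballot type 3 (peak Ivery at position 1): ranking walks positions 1-2-3-4, expanding outward from the peak — single-peaked.
Ballot type 4 (peak Arden at position 3): ranking walks positions 3-4-2-1, expanding outward from the peak — single-peaked.
Every ranking is single-peaked on this axis.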